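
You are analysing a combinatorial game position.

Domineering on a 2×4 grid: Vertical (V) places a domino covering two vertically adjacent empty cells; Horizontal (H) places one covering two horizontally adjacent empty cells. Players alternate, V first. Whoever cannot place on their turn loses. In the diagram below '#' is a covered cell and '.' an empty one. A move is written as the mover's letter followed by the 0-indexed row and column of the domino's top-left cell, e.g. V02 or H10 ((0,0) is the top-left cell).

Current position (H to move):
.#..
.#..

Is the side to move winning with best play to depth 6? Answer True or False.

H winning at [.#../.#..]: True

[.#../.#..] H move#1: H02:+1/.###/.#..*, H12:+1/.#../.###
[.###/.#..] V move#2: V00:-1/####/##..*
[####/##..] H move#3: H12:+1/####/####*
[####/####] end (terminal -1, V#4); searched .#../.#.. to 6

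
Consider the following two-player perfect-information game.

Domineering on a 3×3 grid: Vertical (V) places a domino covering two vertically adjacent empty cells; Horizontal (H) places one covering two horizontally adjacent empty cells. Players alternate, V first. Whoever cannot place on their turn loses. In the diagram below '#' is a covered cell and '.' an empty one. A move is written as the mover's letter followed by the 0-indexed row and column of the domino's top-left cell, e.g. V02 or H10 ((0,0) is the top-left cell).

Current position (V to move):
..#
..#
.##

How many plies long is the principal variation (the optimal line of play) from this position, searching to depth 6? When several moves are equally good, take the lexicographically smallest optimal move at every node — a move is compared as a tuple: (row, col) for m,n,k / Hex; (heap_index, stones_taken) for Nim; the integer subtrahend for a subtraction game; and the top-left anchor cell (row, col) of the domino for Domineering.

PV length from [..#/..#/.##]: 1 ply

p1 V@[..#/..#/.##]: V00[#.#/#.#/.##]+1* V01[.##/.##/.##]+1 V10[..#/#.#/###]-1
p2 H@[#.#/#.#/.##] terminal -1; root [..#/..#/.##] d6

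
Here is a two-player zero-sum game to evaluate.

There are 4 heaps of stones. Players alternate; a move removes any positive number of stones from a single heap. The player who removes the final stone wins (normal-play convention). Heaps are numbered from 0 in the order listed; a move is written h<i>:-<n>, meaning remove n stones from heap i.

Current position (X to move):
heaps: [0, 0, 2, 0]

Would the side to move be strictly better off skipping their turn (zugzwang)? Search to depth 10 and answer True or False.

ply 1, X at (0,0,2,0) | h2:-1=-1→(0,0,1,0); h2:-2=+1→(0,0,0,0)*
ply 2: (0,0,0,0) is terminal -1 (O); from (0,0,2,0) depth 10
if X skipped the turn, O would face:
~ ply 1, O at (0,0,2,0) | h2:-1=-1→(0,0,1,0); h2:-2=+1→(0,0,0,0)*
~ ply 2: (0,0,0,0) is terminal -1 (X); from (0,0,2,0) depth 10
compare (X): move=+1 vs pass=-1

zugzwang((0,0,2,0), X) = False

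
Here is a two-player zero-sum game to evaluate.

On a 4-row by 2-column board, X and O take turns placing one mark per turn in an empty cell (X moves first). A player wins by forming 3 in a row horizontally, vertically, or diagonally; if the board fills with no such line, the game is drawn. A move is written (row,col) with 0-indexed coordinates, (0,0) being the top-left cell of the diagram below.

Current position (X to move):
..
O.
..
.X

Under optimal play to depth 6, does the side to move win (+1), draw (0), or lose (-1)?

value(../O./../.X, X) = 0

[../O./../.X] X move#1: (0,0):+0/X./O./../.X*, (0,1):-1/.X/O./../.X, (1,1):+0/../OX/../.X, (2,0):+0/../O./X./.X, (2,1):+0/../O./.X/.X, (3,0):+0/../O./../XX
[X./O./../.X] O move#2: (0,1):+0/XO/O./../.X*, (1,1):+0/X./OO/../.X, (2,0):+0/X./O./O./.X, (2,1):+0/X./O./.O/.X, (3,0):+0/X./O./../OX
[XO/O./../.X] X move#3: (1,1):+0/XO/OX/../.X*, (2,0):+0/XO/O./X./.X, (2,1):+0/XO/O./.X/.X, (3,0):+0/XO/O./../XX
[XO/OX/../.X] O move#4: (2,0):-1/XO/OX/O./.X, (2,1):+0/XO/OX/.O/.X*, (3,0):-1/XO/OX/../OX
[XO/OX/.O/.X] X move#5: (2,0):+0/XO/OX/XO/.X*, (3,0):+0/XO/OX/.O/XX
[XO/OX/XO/.X] O move#6: (3,0):+0/XO/OX/XO/OX*
[XO/OX/XO/OX] end (terminal +0, X#7); searched ../O./../.X to 6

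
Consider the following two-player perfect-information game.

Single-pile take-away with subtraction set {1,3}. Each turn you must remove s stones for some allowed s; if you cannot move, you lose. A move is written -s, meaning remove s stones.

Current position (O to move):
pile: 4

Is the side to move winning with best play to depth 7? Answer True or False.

[4] O move#1: -1:-1/3*, -3:-1/1
[3] X move#2: -1:+1/2*, -3:+1/0
[2] O move#3: -1:-1/1*
[1] X move#4: -1:+1/0*
[0] end (terminal -1, O#5); searched 4 to 7

O winning at [4]: False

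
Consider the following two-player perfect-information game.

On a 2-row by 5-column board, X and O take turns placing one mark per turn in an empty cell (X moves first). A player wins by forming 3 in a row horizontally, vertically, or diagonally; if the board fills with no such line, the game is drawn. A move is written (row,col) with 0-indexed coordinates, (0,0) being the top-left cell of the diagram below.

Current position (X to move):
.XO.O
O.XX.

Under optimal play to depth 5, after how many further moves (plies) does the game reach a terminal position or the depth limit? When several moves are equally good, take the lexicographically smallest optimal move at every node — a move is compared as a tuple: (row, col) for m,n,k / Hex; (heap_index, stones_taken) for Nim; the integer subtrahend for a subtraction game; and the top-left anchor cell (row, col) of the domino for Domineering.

ply 1, X at .XO.O/O.XX. | (0,0)=-1→XXO.O/O.XX.; (0,3)=+1→.XOXO/O.XX.*; (1,1)=+1→.XO.O/OXXX.; (1,4)=+1→.XO.O/O.XXX
ply 2, O at .XOXO/O.XX. | (0,0)=-1→OXOXO/O.XX.*; (1,1)=-1→.XOXO/OOXX.; (1,4)=-1→.XOXO/O.XXO
ply 3, X at OXOXO/O.XX. | (1,1)=+1→OXOXO/OXXX.*; (1,4)=+1→OXOXO/O.XXX
ply 4: OXOXO/OXXX. is terminal -1 (O); from .XO.O/O.XX. depth 5

PV length from [.XO.O/O.XX.]: 3 plies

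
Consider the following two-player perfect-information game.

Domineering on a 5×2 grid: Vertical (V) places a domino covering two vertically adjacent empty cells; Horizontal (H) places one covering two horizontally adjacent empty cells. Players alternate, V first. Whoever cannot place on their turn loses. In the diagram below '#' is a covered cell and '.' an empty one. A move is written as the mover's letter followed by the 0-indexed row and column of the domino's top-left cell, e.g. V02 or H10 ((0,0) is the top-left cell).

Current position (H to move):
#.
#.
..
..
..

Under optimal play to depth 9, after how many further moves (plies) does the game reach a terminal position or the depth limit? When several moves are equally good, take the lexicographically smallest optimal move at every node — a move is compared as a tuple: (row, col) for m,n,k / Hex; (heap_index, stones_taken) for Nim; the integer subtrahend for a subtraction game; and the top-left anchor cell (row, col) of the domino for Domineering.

[#./#./../../..] H move#1: H20:-1/#./#./##/../.., H30:+1/#./#./../##/..*, H40:-1/#./#./../../##
[#./#./../##/..] V move#2: V01:-1/##/##/../##/..*, V11:-1/#./##/.#/##/..
[##/##/../##/..] H move#3: H20:+1/##/##/##/##/..*, H40:+1/##/##/../##/##
[##/##/##/##/..] end (terminal -1, V#4); searched #./#./../../.. to 9

PV length from [#./#./../../..]: 3 plies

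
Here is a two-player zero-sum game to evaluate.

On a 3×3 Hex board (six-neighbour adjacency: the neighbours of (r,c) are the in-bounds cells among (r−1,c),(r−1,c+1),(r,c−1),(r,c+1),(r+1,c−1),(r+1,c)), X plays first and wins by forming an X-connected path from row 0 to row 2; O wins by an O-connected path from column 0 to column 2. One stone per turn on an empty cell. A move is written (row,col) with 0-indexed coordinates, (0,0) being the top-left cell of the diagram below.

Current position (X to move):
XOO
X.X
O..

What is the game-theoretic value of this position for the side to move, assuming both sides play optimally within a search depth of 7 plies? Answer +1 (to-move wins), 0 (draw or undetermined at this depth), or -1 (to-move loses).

p1 X@[XOO/X.X/O..]: (1,1)[XOO/XXX/O..]+1* (2,1)[XOO/X.X/OX.]-1 (2,2)[XOO/X.X/O.X]-1
p2 O@[XOO/XXX/O..]: (2,1)[XOO/XXX/OO.]-1* (2,2)[XOO/XXX/O.O]-1
p3 X@[XOO/XXX/OO.]: (2,2)[XOO/XXX/OOX]+1*
p4 O@[XOO/XXX/OOX] terminal -1; root [XOO/X.X/O..] d7

value(XOO/X.X/O.., X) = +1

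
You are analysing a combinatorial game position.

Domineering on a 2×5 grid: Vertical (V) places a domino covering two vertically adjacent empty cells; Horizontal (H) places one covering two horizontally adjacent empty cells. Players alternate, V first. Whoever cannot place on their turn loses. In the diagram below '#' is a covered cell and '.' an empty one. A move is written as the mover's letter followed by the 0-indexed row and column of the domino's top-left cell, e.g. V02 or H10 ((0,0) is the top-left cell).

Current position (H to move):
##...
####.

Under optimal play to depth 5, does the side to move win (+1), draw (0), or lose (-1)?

value(##.../####., H) = +1

p1 H@[##.../####.]: H02[####./####.]-1 H03[##.##/####.]+1*
p2 V@[##.##/####.] terminal -1; root [##.../####.] d5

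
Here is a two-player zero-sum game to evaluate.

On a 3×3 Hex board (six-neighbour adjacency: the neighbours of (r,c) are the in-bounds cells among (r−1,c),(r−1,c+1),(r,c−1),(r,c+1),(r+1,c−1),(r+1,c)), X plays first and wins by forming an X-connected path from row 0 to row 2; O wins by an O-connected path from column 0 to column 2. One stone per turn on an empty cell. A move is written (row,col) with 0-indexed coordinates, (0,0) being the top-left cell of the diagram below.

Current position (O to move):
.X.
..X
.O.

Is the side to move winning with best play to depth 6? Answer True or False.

[.X./..X/.O.] O move#1: (0,0):-1/OX./..X/.O., (0,2):-1/.XO/..X/.O., (1,0):-1/.X./O.X/.O., (1,1):+1/.X./.OX/.O.*, (2,0):-1/.X./..X/OO., (2,2):-1/.X./..X/.OO
[.X./.OX/.O.] X move#2: (0,0):-1/XX./.OX/.O.*, (0,2):-1/.XX/.OX/.O., (1,0):-1/.X./XOX/.O., (2,0):-1/.X./.OX/XO., (2,2):-1/.X./.OX/.OX
[XX./.OX/.O.] O move#3: (0,2):+1/XXO/.OX/.O.*, (1,0):+1/XX./OOX/.O., (2,0):+1/XX./.OX/OO., (2,2):+1/XX./.OX/.OO
[XXO/.OX/.O.] X move#4: (1,0):-1/XXO/XOX/.O.*, (2,0):-1/XXO/.OX/XO., (2,2):-1/XXO/.OX/.OX
[XXO/XOX/.O.] O move#5: (2,0):+1/XXO/XOX/OO.*, (2,2):-1/XXO/XOX/.OO
[XXO/XOX/OO.] end (terminal -1, X#6); searched .X./..X/.O. to 6

O winning at [.X./..X/.O.]: True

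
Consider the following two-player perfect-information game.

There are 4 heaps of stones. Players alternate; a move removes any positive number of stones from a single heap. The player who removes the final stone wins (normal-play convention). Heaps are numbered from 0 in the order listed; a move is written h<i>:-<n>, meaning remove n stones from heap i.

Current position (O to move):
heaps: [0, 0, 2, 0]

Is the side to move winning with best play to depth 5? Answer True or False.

p1 O@[(0,0,2,0)]: h2:-1[(0,0,1,0)]-1 h2:-2[(0,0,0,0)]+1*
p2 X@[(0,0,0,0)] terminal -1; root [(0,0,2,0)] d5

O winning at [(0,0,2,0)]: True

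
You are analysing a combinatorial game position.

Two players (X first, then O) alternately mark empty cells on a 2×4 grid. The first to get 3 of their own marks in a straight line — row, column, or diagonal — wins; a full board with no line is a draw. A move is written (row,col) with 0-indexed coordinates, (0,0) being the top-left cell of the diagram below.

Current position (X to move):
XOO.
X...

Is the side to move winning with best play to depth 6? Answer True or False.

[XOO./X...] X move#1: (0,3):+0/XOOX/X...*, (1,1):-1/XOO./XX.., (1,2):-1/XOO./X.X., (1,3):-1/XOO./X..X
[XOOX/X...] O move#2: (1,1):+0/XOOX/XO..*, (1,2):+0/XOOX/X.O., (1,3):+0/XOOX/X..O
[XOOX/XO..] X move#3: (1,2):+0/XOOX/XOX.*, (1,3):+0/XOOX/XO.X
[XOOX/XOX.] O move#4: (1,3):+0/XOOX/XOXO*
[XOOX/XOXO] end (terminal +0, X#5); searched XOO./X... to 6

X winning at [XOO./X...]: False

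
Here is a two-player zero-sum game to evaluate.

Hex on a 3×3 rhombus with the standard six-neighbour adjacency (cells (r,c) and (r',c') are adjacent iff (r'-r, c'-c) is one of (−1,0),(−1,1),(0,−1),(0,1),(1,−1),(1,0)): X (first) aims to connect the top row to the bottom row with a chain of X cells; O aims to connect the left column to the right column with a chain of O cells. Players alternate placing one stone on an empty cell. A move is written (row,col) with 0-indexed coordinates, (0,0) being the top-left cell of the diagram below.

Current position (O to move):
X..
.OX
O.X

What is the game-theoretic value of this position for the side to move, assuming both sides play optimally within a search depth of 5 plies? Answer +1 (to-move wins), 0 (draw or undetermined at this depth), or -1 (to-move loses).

value(X../.OX/O.X, O) = +1

p1 O@[X../.OX/O.X]: (0,1)[XO./.OX/O.X]-1 (0,2)[X.O/.OX/O.X]+1* (1,0)[X../OOX/O.X]-1 (2,1)[X../.OX/OOX]-1
p2 X@[X.O/.OX/O.X] terminal -1; root [X../.OX/O.X] d5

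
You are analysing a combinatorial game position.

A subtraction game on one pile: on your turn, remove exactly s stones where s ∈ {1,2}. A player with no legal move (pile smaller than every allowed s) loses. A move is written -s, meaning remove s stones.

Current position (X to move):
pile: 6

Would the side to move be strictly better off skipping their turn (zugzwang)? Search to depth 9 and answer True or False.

ply 1, X at 6 | -1=-1→5*; -2=-1→4
ply 2, O at 5 | -1=-1→4; -2=+1→3*
ply 3, X at 3 | -1=-1→2*; -2=-1→1
ply 4, O at 2 | -1=-1→1; -2=+1→0*
ply 5: 0 is terminal -1 (X); from 6 depth 9
suppose X passes — search the same position with O to move:
pass> ply 1, O at 6 | -1=-1→5*; -2=-1→4
pass> ply 2, X at 5 | -1=-1→4; -2=+1→3*
pass> ply 3, O at 3 | -1=-1→2*; -2=-1→1
pass> ply 4, X at 2 | -1=-1→1; -2=+1→0*
pass> ply 5: 0 is terminal -1 (O); from 6 depth 9
for X: play -1, pass +1

zugzwang(6, X) = True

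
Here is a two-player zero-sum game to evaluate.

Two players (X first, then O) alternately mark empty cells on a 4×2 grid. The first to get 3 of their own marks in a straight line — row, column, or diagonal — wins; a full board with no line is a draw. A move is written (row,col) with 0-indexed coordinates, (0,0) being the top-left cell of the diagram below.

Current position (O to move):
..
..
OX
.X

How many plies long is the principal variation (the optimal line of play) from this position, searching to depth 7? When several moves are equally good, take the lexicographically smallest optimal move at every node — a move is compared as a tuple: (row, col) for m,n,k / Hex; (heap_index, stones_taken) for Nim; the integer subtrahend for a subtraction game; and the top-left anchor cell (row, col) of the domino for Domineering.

[../../OX/.X] O move#1: (0,0):-1/O./../OX/.X, (0,1):-1/.O/../OX/.X, (1,0):-1/../O./OX/.X, (1,1):+0/../.O/OX/.X*, (3,0):-1/../../OX/OX
[../.O/OX/.X] X move#2: (0,0):+0/X./.O/OX/.X*, (0,1):-1/.X/.O/OX/.X, (1,0):+0/../XO/OX/.X, (3,0):+0/../.O/OX/XX
[X./.O/OX/.X] O move#3: (0,1):+0/XO/.O/OX/.X*, (1,0):+0/X./OO/OX/.X, (3,0):+0/X./.O/OX/OX
[XO/.O/OX/.X] X move#4: (1,0):+0/XO/XO/OX/.X*, (3,0):+0/XO/.O/OX/XX
[XO/XO/OX/.X] O move#5: (3,0):+0/XO/XO/OX/OX*
[XO/XO/OX/OX] end (terminal +0, X#6); searched ../../OX/.X to 7

PV length from [../../OX/.X]: 5 plies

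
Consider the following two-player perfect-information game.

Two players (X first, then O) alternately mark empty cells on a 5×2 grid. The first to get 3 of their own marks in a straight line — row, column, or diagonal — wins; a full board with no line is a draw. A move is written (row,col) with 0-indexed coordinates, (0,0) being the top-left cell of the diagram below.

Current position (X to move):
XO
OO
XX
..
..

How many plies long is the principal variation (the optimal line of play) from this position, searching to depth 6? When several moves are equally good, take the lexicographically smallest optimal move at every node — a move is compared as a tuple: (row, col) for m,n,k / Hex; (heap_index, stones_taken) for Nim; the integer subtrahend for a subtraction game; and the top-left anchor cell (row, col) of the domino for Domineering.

PV length from [XO/OO/XX/../..]: 4 plies

ply 1, X at XO/OO/XX/../.. | (3,0)=+0→XO/OO/XX/X./..*; (3,1)=+0→XO/OO/XX/.X/..; (4,0)=+0→XO/OO/XX/../X.; (4,1)=+0→XO/OO/XX/../.X
ply 2, O at XO/OO/XX/X./.. | (3,1)=-1→XO/OO/XX/XO/..; (4,0)=+0→XO/OO/XX/X./O.*; (4,1)=-1→XO/OO/XX/X./.O
ply 3, X at XO/OO/XX/X./O. | (3,1)=+0→XO/OO/XX/XX/O.*; (4,1)=+0→XO/OO/XX/X./OX
ply 4, O at XO/OO/XX/XX/O. | (4,1)=+0→XO/OO/XX/XX/OO*
ply 5: XO/OO/XX/XX/OO is terminal +0 (X); from XO/OO/XX/../.. depth 6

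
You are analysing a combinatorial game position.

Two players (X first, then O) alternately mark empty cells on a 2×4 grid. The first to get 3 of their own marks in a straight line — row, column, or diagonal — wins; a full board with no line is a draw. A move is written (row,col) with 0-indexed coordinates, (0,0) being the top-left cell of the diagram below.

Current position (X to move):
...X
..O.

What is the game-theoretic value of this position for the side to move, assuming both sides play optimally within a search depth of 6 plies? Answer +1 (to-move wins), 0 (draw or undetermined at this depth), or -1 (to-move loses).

ply 1, X at ...X/..O. | (0,0)=-1→X..X/..O.; (0,1)=+0→.X.X/..O.*; (0,2)=+0→..XX/..O.; (1,0)=+0→...X/X.O.; (1,1)=+0→...X/.XO.; (1,3)=+0→...X/..OX
ply 2, O at .X.X/..O. | (0,0)=-1→OX.X/..O.; (0,2)=+0→.XOX/..O.*; (1,0)=-1→.X.X/O.O.; (1,1)=-1→.X.X/.OO.; (1,3)=-1→.X.X/..OO
ply 3, X at .XOX/..O. | (0,0)=-1→XXOX/..O.; (1,0)=+0→.XOX/X.O.*; (1,1)=+0→.XOX/.XO.; (1,3)=+0→.XOX/..OX
ply 4, O at .XOX/X.O. | (0,0)=+0→OXOX/X.O.*; (1,1)=+0→.XOX/XOO.; (1,3)=+0→.XOX/X.OO
ply 5, X at OXOX/X.O. | (1,1)=+0→OXOX/XXO.*; (1,3)=+0→OXOX/X.OX
ply 6, O at OXOX/XXO. | (1,3)=+0→OXOX/XXOO*
ply 7: OXOX/XXOO is terminal +0 (X); from ...X/..O. depth 6

value(...X/..O., X) = 0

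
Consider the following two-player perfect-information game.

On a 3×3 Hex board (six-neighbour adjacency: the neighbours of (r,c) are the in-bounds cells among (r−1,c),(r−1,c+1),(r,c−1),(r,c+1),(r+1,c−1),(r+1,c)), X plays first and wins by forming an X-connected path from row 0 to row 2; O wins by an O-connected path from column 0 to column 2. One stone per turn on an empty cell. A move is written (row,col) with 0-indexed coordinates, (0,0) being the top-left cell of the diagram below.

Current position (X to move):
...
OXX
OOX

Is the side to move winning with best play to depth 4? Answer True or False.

X winning at [.../OXX/OOX]: True

ply 1, X at .../OXX/OOX | (0,0)=+1→X../OXX/OOX*; (0,1)=+1→.X./OXX/OOX; (0,2)=+1→..X/OXX/OOX
ply 2, O at X../OXX/OOX | (0,1)=-1→XO./OXX/OOX*; (0,2)=-1→X.O/OXX/OOX
ply 3, X at XO./OXX/OOX | (0,2)=+1→XOX/OXX/OOX*
ply 4: XOX/OXX/OOX is terminal -1 (O); from .../OXX/OOX depth 4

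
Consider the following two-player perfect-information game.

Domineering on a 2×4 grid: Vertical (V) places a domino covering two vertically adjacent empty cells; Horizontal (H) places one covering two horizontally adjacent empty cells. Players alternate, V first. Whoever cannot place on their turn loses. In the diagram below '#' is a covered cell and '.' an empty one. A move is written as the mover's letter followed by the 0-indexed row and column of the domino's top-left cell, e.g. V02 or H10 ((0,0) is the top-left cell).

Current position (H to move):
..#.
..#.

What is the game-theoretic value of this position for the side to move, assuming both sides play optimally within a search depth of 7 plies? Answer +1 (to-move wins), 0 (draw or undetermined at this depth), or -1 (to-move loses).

p1 H@[..#./..#.]: H00[###./..#.]+1* H10[..#./###.]+1
p2 V@[###./..#.]: V03[####/..##]-1*
p3 H@[####/..##]: H10[####/####]+1*
p4 V@[####/####] terminal -1; root [..#./..#.] d7

value(..#./..#., H) = +1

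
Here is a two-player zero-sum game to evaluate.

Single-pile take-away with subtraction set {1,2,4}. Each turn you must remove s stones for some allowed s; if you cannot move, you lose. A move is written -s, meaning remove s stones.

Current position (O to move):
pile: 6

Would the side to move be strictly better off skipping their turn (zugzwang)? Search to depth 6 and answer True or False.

ply 1, O at 6 | -1=-1→5*; -2=-1→4; -4=-1→2
ply 2, X at 5 | -1=-1→4; -2=+1→3*; -4=-1→1
ply 3, O at 3 | -1=-1→2*; -2=-1→1
ply 4, X at 2 | -1=-1→1; -2=+1→0*
ply 5: 0 is terminal -1 (O); from 6 depth 6
pass branch (X moves first from the same position):
  | ply 1, X at 6 | -1=-1→5*; -2=-1→4; -4=-1→2
  | ply 2, O at 5 | -1=-1→4; -2=+1→3*; -4=-1→1
  | ply 3, X at 3 | -1=-1→2*; -2=-1→1
  | ply 4, O at 2 | -1=-1→1; -2=+1→0*
  | ply 5: 0 is terminal -1 (X); from 6 depth 6
O moving scores -1; O passing scores +1

zugzwang(6, O) = True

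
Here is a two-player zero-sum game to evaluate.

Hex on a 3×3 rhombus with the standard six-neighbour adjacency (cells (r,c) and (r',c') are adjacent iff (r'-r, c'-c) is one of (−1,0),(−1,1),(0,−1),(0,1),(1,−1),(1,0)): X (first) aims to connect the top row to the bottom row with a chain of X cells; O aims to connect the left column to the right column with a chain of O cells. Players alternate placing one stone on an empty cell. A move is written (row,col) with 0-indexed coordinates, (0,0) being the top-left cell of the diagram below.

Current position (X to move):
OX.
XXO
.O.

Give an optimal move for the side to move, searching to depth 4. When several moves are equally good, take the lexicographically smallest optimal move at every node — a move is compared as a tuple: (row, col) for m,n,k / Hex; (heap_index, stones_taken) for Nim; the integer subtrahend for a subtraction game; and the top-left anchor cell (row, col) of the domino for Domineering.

X's best at [OX./XXO/.O.]: (2,0)

[OX./XXO/.O.] X move#1: (0,2):-1/OXX/XXO/.O., (2,0):+1/OX./XXO/XO.*, (2,2):-1/OX./XXO/.OX
[OX./XXO/XO.] end (terminal -1, O#2); searched OX./XXO/.O. to 4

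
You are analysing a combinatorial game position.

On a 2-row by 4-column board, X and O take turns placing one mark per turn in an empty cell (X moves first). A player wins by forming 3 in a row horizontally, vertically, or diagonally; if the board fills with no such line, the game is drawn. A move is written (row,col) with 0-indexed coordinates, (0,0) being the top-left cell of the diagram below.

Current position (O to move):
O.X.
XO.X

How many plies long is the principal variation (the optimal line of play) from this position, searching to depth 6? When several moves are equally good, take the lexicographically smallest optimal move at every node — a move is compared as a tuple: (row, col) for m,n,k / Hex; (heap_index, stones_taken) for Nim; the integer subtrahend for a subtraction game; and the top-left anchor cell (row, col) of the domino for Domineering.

p1 O@[O.X./XO.X]: (0,1)[OOX./XO.X]+0* (0,3)[O.XO/XO.X]+0 (1,2)[O.X./XOOX]+0
p2 X@[OOX./XO.X]: (0,3)[OOXX/XO.X]+0* (1,2)[OOX./XOXX]+0
p3 O@[OOXX/XO.X]: (1,2)[OOXX/XOOX]+0*
p4 X@[OOXX/XOOX] terminal +0; root [O.X./XO.X] d6

PV length from [O.X./XO.X]: 3 plies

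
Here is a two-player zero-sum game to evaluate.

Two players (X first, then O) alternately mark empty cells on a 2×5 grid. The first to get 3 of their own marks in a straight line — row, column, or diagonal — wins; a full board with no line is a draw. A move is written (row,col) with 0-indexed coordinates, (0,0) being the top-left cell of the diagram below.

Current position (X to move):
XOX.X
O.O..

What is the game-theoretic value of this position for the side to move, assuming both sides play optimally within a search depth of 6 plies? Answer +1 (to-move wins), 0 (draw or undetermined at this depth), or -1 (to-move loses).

value(XOX.X/O.O.., X) = +1

[XOX.X/O.O..] X move#1: (0,3):+1/XOXXX/O.O..*, (1,1):+0/XOX.X/OXO.., (1,3):-1/XOX.X/O.OX., (1,4):-1/XOX.X/O.O.X
[XOXXX/O.O..] end (terminal -1, O#2); searched XOX.X/O.O.. to 6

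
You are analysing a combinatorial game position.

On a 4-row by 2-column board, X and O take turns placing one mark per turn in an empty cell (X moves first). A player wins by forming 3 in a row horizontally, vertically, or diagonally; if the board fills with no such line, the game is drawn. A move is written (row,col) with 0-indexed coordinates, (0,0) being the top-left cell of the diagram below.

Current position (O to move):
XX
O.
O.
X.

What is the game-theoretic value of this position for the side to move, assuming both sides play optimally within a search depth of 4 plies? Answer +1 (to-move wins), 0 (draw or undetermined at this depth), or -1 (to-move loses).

[XX/O./O./X.] O move#1: (1,1):+0/XX/OO/O./X.*, (2,1):+0/XX/O./OO/X., (3,1):+0/XX/O./O./XO
[XX/OO/O./X.] X move#2: (2,1):+0/XX/OO/OX/X.*, (3,1):+0/XX/OO/O./XX
[XX/OO/OX/X.] O move#3: (3,1):+0/XX/OO/OX/XO*
[XX/OO/OX/XO] end (terminal +0, X#4); searched XX/O./O./X. to 4

value(XX/O./O./X., O) = 0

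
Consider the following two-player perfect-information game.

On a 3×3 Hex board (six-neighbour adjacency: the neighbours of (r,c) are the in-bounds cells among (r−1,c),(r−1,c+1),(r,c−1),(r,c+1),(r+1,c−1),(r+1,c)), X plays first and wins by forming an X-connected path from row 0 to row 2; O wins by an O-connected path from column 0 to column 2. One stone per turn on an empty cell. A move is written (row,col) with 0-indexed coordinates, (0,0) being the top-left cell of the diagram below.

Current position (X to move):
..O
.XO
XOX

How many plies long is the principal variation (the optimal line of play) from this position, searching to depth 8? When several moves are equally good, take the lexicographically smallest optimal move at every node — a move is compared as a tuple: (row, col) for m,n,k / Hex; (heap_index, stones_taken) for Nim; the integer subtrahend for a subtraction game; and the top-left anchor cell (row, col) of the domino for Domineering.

ply 1, X at ..O/.XO/XOX | (0,0)=+1→X.O/.XO/XOX*; (0,1)=+1→.XO/.XO/XOX; (1,0)=+1→..O/XXO/XOX
ply 2, O at X.O/.XO/XOX | (0,1)=-1→XOO/.XO/XOX*; (1,0)=-1→X.O/OXO/XOX
ply 3, X at XOO/.XO/XOX | (1,0)=+1→XOO/XXO/XOX*
ply 4: XOO/XXO/XOX is terminal -1 (O); from ..O/.XO/XOX depth 8

PV length from [..O/.XO/XOX]: 3 plies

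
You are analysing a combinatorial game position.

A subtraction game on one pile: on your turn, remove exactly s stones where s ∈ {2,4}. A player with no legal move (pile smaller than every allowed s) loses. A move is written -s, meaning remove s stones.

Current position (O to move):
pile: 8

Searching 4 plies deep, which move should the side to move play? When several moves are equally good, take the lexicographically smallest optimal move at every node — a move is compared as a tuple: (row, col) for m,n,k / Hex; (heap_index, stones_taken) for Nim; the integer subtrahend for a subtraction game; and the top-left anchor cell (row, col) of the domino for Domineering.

p1 O@[8]: -2[6]+1* -4[4]-1
p2 X@[6]: -2[4]-1* -4[2]-1
p3 O@[4]: -2[2]-1 -4[0]+1*
p4 X@[0] terminal -1; root [8] d4

O's best at [8]: -2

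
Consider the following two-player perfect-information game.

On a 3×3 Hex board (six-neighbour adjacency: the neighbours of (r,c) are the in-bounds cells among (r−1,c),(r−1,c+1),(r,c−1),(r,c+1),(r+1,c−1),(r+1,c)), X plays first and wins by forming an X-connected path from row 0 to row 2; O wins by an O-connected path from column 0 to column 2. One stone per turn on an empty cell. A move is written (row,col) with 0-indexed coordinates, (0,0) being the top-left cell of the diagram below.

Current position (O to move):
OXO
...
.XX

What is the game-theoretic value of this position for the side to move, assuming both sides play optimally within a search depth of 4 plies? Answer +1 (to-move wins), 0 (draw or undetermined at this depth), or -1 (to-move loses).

value(OXO/.../.XX, O) = +1

[OXO/.../.XX] O move#1: (1,0):-1/OXO/O../.XX, (1,1):+1/OXO/.O./.XX*, (1,2):-1/OXO/..O/.XX, (2,0):-1/OXO/.../OXX
[OXO/.O./.XX] X move#2: (1,0):-1/OXO/XO./.XX*, (1,2):-1/OXO/.OX/.XX, (2,0):-1/OXO/.O./XXX
[OXO/XO./.XX] O move#3: (1,2):-1/OXO/XOO/.XX, (2,0):+1/OXO/XO./OXX*
[OXO/XO./OXX] end (terminal -1, X#4); searched OXO/.../.XX to 4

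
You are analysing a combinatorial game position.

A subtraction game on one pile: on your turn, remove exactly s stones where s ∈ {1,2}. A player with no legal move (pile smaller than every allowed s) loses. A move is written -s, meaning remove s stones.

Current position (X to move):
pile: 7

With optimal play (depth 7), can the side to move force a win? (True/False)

p1 X@[7]: -1[6]+1* -2[5]-1
p2 O@[6]: -1[5]-1* -2[4]-1
p3 X@[5]: -1[4]-1 -2[3]+1*
p4 O@[3]: -1[2]-1* -2[1]-1
p5 X@[2]: -1[1]-1 -2[0]+1*
p6 O@[0] terminal -1; root [7] d7

X winning at [7]: True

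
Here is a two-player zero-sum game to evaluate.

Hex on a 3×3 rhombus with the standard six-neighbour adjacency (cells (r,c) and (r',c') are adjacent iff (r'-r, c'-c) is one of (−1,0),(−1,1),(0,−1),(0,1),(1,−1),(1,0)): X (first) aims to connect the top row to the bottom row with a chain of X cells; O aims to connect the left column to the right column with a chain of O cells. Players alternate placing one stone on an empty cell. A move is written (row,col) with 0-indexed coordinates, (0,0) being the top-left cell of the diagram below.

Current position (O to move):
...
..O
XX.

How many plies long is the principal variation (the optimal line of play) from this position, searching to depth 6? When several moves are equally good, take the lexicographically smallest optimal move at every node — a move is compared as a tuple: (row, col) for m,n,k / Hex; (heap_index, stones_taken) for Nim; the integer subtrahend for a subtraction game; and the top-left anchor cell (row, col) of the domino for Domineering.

ply 1, O at .../..O/XX. | (0,0)=-1→O../..O/XX.; (0,1)=+1→.O./..O/XX.*; (0,2)=-1→..O/..O/XX.; (1,0)=-1→.../O.O/XX.; (1,1)=-1→.../.OO/XX.; (2,2)=-1→.../..O/XXO
ply 2, X at .O./..O/XX. | (0,0)=-1→XO./..O/XX.*; (0,2)=-1→.OX/..O/XX.; (1,0)=-1→.O./X.O/XX.; (1,1)=-1→.O./.XO/XX.; (2,2)=-1→.O./..O/XXX
ply 3, O at XO./..O/XX. | (0,2)=-1→XOO/..O/XX.; (1,0)=+1→XO./O.O/XX.*; (1,1)=-1→XO./.OO/XX.; (2,2)=-1→XO./..O/XXO
ply 4, X at XO./O.O/XX. | (0,2)=-1→XOX/O.O/XX.*; (1,1)=-1→XO./OXO/XX.; (2,2)=-1→XO./O.O/XXX
ply 5, O at XOX/O.O/XX. | (1,1)=+1→XOX/OOO/XX.*; (2,2)=-1→XOX/O.O/XXO
ply 6: XOX/OOO/XX. is terminal -1 (X); from .../..O/XX. depth 6

PV length from [.../..O/XX.]: 5 plies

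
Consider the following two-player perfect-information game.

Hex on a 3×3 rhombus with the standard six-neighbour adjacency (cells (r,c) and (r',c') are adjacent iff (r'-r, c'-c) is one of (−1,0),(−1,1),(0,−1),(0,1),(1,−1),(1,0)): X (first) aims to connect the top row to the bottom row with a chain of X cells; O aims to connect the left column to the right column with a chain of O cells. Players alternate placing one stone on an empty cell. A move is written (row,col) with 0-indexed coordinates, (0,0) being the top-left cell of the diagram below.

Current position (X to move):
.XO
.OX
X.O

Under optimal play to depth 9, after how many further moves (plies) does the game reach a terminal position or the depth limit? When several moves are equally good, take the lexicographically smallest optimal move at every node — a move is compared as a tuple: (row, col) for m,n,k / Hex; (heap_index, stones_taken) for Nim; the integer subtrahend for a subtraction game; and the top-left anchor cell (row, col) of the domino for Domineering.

PV length from [.XO/.OX/X.O]: 1 ply

p1 X@[.XO/.OX/X.O]: (0,0)[XXO/.OX/X.O]-1 (1,0)[.XO/XOX/X.O]+1* (2,1)[.XO/.OX/XXO]-1
p2 O@[.XO/XOX/X.O] terminal -1; root [.XO/.OX/X.O] d9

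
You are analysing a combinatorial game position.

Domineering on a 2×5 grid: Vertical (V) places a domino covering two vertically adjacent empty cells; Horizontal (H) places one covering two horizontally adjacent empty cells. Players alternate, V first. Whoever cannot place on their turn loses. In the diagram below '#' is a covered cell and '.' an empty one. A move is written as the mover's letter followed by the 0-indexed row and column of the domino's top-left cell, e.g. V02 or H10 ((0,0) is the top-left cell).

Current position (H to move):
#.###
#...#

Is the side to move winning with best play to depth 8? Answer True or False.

ply 1, H at #.###/#...# | H11=+1→#.###/###.#*; H12=-1→#.###/#.###
ply 2: #.###/###.# is terminal -1 (V); from #.###/#...# depth 8

H winning at [#.###/#...#]: True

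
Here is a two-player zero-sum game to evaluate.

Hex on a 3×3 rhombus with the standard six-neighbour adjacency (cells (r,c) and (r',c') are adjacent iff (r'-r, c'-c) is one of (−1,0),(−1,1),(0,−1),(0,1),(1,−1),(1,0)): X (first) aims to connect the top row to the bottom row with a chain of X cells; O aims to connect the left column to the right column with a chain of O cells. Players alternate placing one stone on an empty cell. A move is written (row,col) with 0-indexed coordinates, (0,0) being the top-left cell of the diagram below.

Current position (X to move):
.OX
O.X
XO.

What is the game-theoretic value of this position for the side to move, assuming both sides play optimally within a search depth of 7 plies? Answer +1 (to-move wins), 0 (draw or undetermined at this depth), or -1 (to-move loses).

value(.OX/O.X/XO., X) = +1

[.OX/O.X/XO.] X move#1: (0,0):+1/XOX/O.X/XO.*, (1,1):+1/.OX/OXX/XO., (2,2):+1/.OX/O.X/XOX
[XOX/O.X/XO.] O move#2: (1,1):-1/XOX/OOX/XO.*, (2,2):-1/XOX/O.X/XOO
[XOX/OOX/XO.] X move#3: (2,2):+1/XOX/OOX/XOX*
[XOX/OOX/XOX] end (terminal -1, O#4); searched .OX/O.X/XO. to 7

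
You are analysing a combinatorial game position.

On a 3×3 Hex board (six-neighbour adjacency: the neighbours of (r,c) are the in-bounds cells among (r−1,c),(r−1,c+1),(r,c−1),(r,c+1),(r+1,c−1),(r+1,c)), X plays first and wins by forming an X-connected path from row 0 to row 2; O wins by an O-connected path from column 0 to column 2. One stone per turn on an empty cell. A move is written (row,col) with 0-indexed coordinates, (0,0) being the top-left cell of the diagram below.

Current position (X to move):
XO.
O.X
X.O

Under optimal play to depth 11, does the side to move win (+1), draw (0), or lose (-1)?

ply 1, X at XO./O.X/X.O | (0,2)=+1→XOX/O.X/X.O*; (1,1)=-1→XO./OXX/X.O; (2,1)=-1→XO./O.X/XXO
ply 2, O at XOX/O.X/X.O | (1,1)=-1→XOX/OOX/X.O*; (2,1)=-1→XOX/O.X/XOO
ply 3, X at XOX/OOX/X.O | (2,1)=+1→XOX/OOX/XXO*
ply 4: XOX/OOX/XXO is terminal -1 (O); from XO./O.X/X.O depth 11

value(XO./O.X/X.O, X) = +1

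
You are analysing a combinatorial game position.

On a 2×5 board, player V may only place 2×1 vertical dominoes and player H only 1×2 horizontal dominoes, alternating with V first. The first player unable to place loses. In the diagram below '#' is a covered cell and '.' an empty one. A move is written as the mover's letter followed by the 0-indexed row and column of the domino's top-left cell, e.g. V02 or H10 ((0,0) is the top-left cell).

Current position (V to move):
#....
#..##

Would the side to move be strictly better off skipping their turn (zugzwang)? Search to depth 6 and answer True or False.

zugzwang(#..../#..##, V) = False

p1 V@[#..../#..##]: V01[##.../##.##]-1 V02[#.#../#.###]+1*
p2 H@[#.#../#.###]: H03[#.###/#.###]-1*
p3 V@[#.###/#.###]: V01[#####/#####]+1*
p4 H@[#####/#####] terminal -1; root [#..../#..##] d6
if V skipped the turn, H would face:
~ p1 H@[#..../#..##]: H01[###../#..##]+1* H02[#.##./#..##]-1 H03[#..##/#..##]-1 H11[#..../#####]+1
~ p2 V@[###../#..##] terminal -1; root [#..../#..##] d6
compare (V): move=+1 vs pass=-1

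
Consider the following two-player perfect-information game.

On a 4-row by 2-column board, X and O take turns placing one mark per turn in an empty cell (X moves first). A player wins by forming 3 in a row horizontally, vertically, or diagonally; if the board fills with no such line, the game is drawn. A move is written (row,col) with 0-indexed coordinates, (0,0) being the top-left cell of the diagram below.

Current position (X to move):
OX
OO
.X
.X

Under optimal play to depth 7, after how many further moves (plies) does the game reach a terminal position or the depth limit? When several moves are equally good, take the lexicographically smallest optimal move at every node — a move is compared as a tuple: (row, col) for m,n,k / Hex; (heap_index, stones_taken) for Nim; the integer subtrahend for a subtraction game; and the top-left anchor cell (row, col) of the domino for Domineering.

PV length from [OX/OO/.X/.X]: 2 plies

ply 1, X at OX/OO/.X/.X | (2,0)=+0→OX/OO/XX/.X*; (3,0)=-1→OX/OO/.X/XX
ply 2, O at OX/OO/XX/.X | (3,0)=+0→OX/OO/XX/OX*
ply 3: OX/OO/XX/OX is terminal +0 (X); from OX/OO/.X/.X depth 7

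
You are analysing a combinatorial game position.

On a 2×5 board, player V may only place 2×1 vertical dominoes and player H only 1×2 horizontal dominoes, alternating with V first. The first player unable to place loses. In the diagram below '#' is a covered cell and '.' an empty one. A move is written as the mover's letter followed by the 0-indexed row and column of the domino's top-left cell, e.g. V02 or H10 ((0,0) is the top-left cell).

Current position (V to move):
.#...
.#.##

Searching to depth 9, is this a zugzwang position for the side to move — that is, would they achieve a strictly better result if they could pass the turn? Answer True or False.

ply 1, V at .#.../.#.## | V00=-1→##.../##.##; V02=+1→.##../.####*
ply 2, H at .##../.#### | H03=-1→.####/.####*
ply 3, V at .####/.#### | V00=+1→#####/#####*
ply 4: #####/##### is terminal -1 (H); from .#.../.#.## depth 9
if V skipped the turn, H would face:
~ ply 1, H at .#.../.#.## | H02=-1→.###./.#.##*; H03=-1→.#.##/.#.##
~ ply 2, V at .###./.#.## | V00=+1→####./##.##*
~ ply 3: ####./##.## is terminal -1 (H); from .#.../.#.## depth 9
compare (V): move=+1 vs pass=+1

zugzwang(.#.../.#.##, V) = False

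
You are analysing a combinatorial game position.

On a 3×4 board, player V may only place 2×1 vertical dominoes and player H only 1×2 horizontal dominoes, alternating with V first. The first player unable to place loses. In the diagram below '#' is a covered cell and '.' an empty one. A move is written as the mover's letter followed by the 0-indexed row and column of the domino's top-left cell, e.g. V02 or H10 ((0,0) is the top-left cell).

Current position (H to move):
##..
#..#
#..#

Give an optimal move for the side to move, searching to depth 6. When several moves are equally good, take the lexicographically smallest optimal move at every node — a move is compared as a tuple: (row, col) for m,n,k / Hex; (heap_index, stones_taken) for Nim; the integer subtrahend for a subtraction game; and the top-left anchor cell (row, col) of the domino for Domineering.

p1 H@[##../#..#/#..#]: H02[####/#..#/#..#]-1 H11[##../####/#..#]+1* H21[##../#..#/####]-1
p2 V@[##../####/#..#] terminal -1; root [##../#..#/#..#] d6

H's best at [##../#..#/#..#]: H11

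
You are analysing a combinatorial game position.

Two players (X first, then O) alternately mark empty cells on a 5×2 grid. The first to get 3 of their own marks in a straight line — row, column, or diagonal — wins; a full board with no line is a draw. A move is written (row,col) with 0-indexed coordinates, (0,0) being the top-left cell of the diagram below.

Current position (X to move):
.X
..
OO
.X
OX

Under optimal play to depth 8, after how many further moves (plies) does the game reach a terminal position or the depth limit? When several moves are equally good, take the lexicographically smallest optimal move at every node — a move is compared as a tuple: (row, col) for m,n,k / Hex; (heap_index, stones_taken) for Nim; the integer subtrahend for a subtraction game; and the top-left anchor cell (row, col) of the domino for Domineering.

PV length from [.X/../OO/.X/OX]: 4 plies

[.X/../OO/.X/OX] X move#1: (0,0):-1/XX/../OO/.X/OX, (1,0):-1/.X/X./OO/.X/OX, (1,1):-1/.X/.X/OO/.X/OX, (3,0):+0/.X/../OO/XX/OX*
[.X/../OO/XX/OX] O move#2: (0,0):+0/OX/../OO/XX/OX*, (1,0):+0/.X/O./OO/XX/OX, (1,1):+0/.X/.O/OO/XX/OX
[OX/../OO/XX/OX] X move#3: (1,0):+0/OX/X./OO/XX/OX*, (1,1):-1/OX/.X/OO/XX/OX
[OX/X./OO/XX/OX] O move#4: (1,1):+0/OX/XO/OO/XX/OX*
[OX/XO/OO/XX/OX] end (terminal +0, X#5); searched .X/../OO/.X/OX to 8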